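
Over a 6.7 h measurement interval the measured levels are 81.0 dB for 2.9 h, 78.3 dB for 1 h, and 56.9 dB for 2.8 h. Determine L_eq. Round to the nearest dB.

78 dB

Weight each interval's intensity by its duration and average over T = 6.7 h:
Σ tᵢ·10^(Lᵢ/10) = 2.9·10^(81.0/10) + 1·10^(78.3/10) + 2.8·10^(56.9/10) = 4.341e+08.
L_eq = 10·log₁₀(4.341e+08/6.7) = 78.11 dB.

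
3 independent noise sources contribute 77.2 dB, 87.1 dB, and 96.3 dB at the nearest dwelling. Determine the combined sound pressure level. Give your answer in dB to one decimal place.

96.8 dB

For uncorrelated sources the intensities add, so convert each level to linear form, sum, and take 10·log₁₀ of the total.
Σ 10^(L/10) = 10^(77.2/10) + 10^(87.1/10) + 10^(96.3/10) = 4.831e+09.
L_total = 10·log₁₀(4.831e+09) = 96.84 dB.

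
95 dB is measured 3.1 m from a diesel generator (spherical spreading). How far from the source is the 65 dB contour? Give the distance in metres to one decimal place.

The 30.0 dB drop corresponds to a distance ratio of 10^(30.0/20) for a point source.
r₂ = 3.1·10^((95−65)/20) = 3.1·10^(30.0/20) = 98.03 m.

98.0 m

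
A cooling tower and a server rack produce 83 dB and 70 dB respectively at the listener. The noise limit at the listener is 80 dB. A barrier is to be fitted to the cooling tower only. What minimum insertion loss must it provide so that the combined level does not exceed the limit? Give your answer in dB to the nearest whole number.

3 dB

Everything except the cooling tower sums to 10^(70/10) = 1.000e+07 in linear terms, 70.00 dB.
The limit corresponds to 10^(80/10) = 1.000e+08; subtracting the fixed part leaves 9.000e+07 for the cooling tower, i.e. 79.54 dB.
Required insertion loss = 83 − 79.54 = 3.46 dB.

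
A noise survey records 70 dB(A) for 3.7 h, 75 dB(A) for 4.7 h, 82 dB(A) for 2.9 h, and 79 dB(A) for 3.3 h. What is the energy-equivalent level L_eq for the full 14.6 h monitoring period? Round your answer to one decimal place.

L_eq = 10·log₁₀[(1/T)·Σ tᵢ·10^(Lᵢ/10)] with T = 14.6 h.
Σ tᵢ·10^(Lᵢ/10) = 3.7·10^(70/10) + 4.7·10^(75/10) + 2.9·10^(82/10) + 3.3·10^(79/10) = 9.074e+08.
L_eq = 10·log₁₀(9.074e+08/14.6) = 77.93 dB(A).

77.9 dB(A)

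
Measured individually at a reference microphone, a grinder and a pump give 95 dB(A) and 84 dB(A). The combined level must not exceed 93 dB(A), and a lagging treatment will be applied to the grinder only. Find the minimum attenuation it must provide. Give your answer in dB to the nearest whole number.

Everything except the grinder sums to 10^(84/10) = 2.512e+08 in linear terms, 84.00 dB(A).
To meet 93 dB(A) overall, the treated grinder may contribute at most 10^(93/10) − 2.512e+08 = 1.744e+09, i.e. 92.42 dB(A).
So the grinder must be reduced from 95 to 92.42 dB(A): IL = 2.58 dB.

3 dB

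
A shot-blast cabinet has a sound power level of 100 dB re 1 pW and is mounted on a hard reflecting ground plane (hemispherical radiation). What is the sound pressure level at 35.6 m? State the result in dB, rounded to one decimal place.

61.0 dB

The power spreads over a hemisphere of area 2π·r², so L_p = L_w − 10·log₁₀(2π·r²).
2π·r² = 7963 m², 10·log₁₀ of that is 39.011 dB.
L_p = 100 − 39.011 = 60.99 dB.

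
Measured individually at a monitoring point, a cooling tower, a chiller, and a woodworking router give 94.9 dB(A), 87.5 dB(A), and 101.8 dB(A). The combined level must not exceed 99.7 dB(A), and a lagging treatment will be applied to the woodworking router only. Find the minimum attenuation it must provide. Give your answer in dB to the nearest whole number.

The untreated sources together contribute 10^(94.9/10) + 10^(87.5/10) = 3.653e+09, i.e. 95.63 dB(A).
The limit corresponds to 10^(99.7/10) = 9.333e+09; subtracting the fixed part leaves 5.680e+09 for the woodworking router, i.e. 97.54 dB(A).
Required insertion loss = 101.8 − 97.54 = 4.26 dB.

4 dB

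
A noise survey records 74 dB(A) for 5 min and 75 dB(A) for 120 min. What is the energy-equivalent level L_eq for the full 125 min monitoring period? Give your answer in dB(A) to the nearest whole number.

Weight each interval's intensity by its duration and average over T = 125 min:
Σ tᵢ·10^(Lᵢ/10) = 5·10^(74/10) + 120·10^(75/10) = 3.920e+09.
L_eq = 10·log₁₀(3.920e+09/125) = 74.96 dB(A).

75 dB(A)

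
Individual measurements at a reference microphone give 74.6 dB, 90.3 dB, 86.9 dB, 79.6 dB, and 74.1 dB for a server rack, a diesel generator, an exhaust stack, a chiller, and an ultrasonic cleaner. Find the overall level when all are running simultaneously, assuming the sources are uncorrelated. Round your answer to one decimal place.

Incoherent sources combine by intensity addition: L_total = 10·log₁₀(Σ 10^(L_i/10)).
Σ 10^(L/10) = 10^(74.6/10) + 10^(90.3/10) + 10^(86.9/10) + 10^(79.6/10) + 10^(74.1/10) = 1.707e+09.
L_total = 10·log₁₀(1.707e+09) = 92.32 dB.

92.3 dB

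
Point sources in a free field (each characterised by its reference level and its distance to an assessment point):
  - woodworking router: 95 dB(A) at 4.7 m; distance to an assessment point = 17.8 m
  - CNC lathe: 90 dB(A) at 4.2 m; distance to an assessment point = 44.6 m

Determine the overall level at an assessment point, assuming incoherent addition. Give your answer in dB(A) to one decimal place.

Apply inverse-square spreading to bring every level to the receiver, then sum 10^(L/10).
woodworking router: 95 − 20·log₁₀(17.8/4.7) = 95 − 11.57 = 83.43 dB(A).
CNC lathe: 90 − 20·log₁₀(44.6/4.2) = 90 − 20.52 = 69.48 dB(A).
Σ 10^(L/10) = 2.293e+08 → L_total = 10·log₁₀(2.293e+08) = 83.60 dB(A).

83.6 dB(A)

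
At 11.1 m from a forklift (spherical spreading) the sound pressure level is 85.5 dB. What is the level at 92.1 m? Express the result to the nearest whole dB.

Spherical spreading from a point source gives a 20·log₁₀(r₂/r₁) drop.
L₂ = 85.5 − 20·log₁₀(92.1/11.1) = 85.5 − 18.379 = 67.12 dB.

67 dB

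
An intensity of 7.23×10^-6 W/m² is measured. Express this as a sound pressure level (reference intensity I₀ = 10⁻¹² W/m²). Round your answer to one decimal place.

Dividing by I₀ shifts the exponent by 12: I/I₀ = 7.23×10^6.
L = 10·(0.8591 + 6) = 68.59 dB.

68.6 dB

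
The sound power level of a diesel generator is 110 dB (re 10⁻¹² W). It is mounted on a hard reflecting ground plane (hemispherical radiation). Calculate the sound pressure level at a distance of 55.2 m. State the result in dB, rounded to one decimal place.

Free-field hemispherical radiation: L_p = L_w − 10·log₁₀(2π·r²), r = 55.2 m.
2π·r² = 1.915e+04 m², 10·log₁₀ of that is 42.821 dB.
L_p = 110 − 42.821 = 67.18 dB.

67.2 dB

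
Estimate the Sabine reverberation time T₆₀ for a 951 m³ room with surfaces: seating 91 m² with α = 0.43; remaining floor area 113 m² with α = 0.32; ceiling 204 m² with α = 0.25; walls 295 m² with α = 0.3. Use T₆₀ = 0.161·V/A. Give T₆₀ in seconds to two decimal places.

Total absorption A = 91·0.43 + 113·0.32 + 204·0.25 + 295·0.3 = 214.79 m² sabins.
T₆₀ = 0.161·V/A = 0.161·951/214.79 = 0.713 s.

0.71 s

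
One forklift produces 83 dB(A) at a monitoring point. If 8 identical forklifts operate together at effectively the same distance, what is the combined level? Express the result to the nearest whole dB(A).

92 dB(A)

N identical incoherent sources raise the level by 10·log₁₀ N.
L_total = 83 + 10·log₁₀(8) = 83 + 9.031 = 92.03 dB(A).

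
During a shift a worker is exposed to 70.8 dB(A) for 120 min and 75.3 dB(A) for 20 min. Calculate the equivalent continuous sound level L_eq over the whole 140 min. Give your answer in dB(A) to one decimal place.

The energy average is taken in the linear domain: L_eq = 10·log₁₀[(Σ tᵢ·10^(Lᵢ/10))/T], T = 140 min.
Σ tᵢ·10^(Lᵢ/10) = 120·10^(70.8/10) + 20·10^(75.3/10) = 2.120e+09.
L_eq = 10·log₁₀(2.120e+09/140) = 71.80 dB(A).

71.8 dB(A)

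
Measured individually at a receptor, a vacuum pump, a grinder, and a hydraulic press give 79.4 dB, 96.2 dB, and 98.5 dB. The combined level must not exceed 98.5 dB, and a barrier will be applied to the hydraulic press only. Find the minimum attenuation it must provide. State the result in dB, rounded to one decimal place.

4.0 dB

Everything except the hydraulic press sums to 10^(79.4/10) + 10^(96.2/10) = 4.256e+09 in linear terms, 96.29 dB.
To meet 98.5 dB overall, the treated hydraulic press may contribute at most 10^(98.5/10) − 4.256e+09 = 2.824e+09, i.e. 94.51 dB.
So the hydraulic press must be reduced from 98.5 to 94.51 dB: IL = 3.99 dB.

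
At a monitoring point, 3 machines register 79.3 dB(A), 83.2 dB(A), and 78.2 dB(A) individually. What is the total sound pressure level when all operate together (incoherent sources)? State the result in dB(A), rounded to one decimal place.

For uncorrelated sources the intensities add, so convert each level to linear form, sum, and take 10·log₁₀ of the total.
Σ 10^(L/10) = 10^(79.3/10) + 10^(83.2/10) + 10^(78.2/10) = 3.601e+08.
L_total = 10·log₁₀(3.601e+08) = 85.56 dB(A).

85.6 dB(A)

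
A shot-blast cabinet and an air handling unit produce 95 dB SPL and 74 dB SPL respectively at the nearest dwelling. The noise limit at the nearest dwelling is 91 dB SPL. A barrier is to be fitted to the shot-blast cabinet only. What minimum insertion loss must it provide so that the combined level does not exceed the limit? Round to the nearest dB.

4 dB

Fixed contribution from the other source: Σ 10^(L/10) = 10^(74/10) = 2.512e+07 (74.00 dB SPL).
To meet 91 dB SPL overall, the treated shot-blast cabinet may contribute at most 10^(91/10) − 2.512e+07 = 1.234e+09, i.e. 90.91 dB SPL.
Required insertion loss = 95 − 90.91 = 4.09 dB.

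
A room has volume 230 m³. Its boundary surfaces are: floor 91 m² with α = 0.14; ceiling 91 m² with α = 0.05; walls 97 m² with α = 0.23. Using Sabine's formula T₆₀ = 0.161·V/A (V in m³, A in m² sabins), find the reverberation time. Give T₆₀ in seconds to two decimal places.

Summing Sᵢαᵢ: 91·0.14 + 91·0.05 + 97·0.23 = 39.60 m².
T₆₀ = 0.161 × 230 / 39.60 = 0.935 s.

0.94 s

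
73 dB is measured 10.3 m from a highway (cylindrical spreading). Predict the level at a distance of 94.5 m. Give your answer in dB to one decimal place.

63.4 dB

For a line source, L₂ = L₁ − 10·log₁₀(r₂/r₁).
L₂ = 73 − 10·log₁₀(94.5/10.3) = 73 − 9.626 = 63.37 dB.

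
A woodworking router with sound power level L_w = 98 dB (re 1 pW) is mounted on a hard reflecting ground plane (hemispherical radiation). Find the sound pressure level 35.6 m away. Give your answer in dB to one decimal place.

59.0 dB

L_p = L_w − 10·log₁₀(2π·r²) with r = 35.6 m.
2π·r² = 7963 m², 10·log₁₀ of that is 39.011 dB.
L_p = 98 − 39.011 = 58.99 dB.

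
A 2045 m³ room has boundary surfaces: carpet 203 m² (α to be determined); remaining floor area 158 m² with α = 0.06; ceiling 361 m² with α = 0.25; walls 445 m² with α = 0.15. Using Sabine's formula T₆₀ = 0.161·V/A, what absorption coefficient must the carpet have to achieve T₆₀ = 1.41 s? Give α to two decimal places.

0.33

From T₆₀ = 0.161·V/A, the target T₆₀ = 1.41 s needs A = 0.161·2045/1.41 = 233.51 m².
Absorption from the other surfaces = 158·0.06 + 361·0.25 + 445·0.15 = 166.48 m², so the carpet must supply 67.03 m² over 203 m².
α = 67.03/203 = 0.330.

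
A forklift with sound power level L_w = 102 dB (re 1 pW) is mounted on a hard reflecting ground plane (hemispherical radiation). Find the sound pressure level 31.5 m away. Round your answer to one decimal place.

L_p = L_w − 10·log₁₀(2π·r²) with r = 31.5 m.
2π·r² = 6234 m², 10·log₁₀ of that is 37.948 dB.
L_p = 102 − 37.948 = 64.05 dB.

64.1 dB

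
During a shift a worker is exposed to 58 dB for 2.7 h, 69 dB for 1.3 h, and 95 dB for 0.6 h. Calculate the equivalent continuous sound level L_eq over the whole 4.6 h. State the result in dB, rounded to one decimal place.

86.2 dB

The energy average is taken in the linear domain: L_eq = 10·log₁₀[(Σ tᵢ·10^(Lᵢ/10))/T], T = 4.6 h.
Σ tᵢ·10^(Lᵢ/10) = 2.7·10^(58/10) + 1.3·10^(69/10) + 0.6·10^(95/10) = 1.909e+09.
L_eq = 10·log₁₀(1.909e+09/4.6) = 86.18 dB.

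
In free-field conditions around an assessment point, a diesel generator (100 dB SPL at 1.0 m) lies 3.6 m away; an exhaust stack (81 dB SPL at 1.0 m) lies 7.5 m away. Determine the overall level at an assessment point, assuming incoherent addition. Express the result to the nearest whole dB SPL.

First find each source's level at the receiver (point-source: −20·log₁₀(r/r_ref)), then combine on an intensity basis.
diesel generator: 100 − 20·log₁₀(3.6/1.0) = 100 − 11.13 = 88.87 dB SPL.
exhaust stack: 81 − 20·log₁₀(7.5/1.0) = 81 − 17.50 = 63.50 dB SPL.
Σ 10^(L/10) = 7.738e+08 → L_total = 10·log₁₀(7.738e+08) = 88.89 dB SPL.

89 dB SPL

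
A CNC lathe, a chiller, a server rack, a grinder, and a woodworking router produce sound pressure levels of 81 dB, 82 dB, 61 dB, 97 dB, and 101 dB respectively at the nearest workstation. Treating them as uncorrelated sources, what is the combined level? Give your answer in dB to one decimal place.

102.5 dB

For uncorrelated sources the intensities add, so convert each level to linear form, sum, and take 10·log₁₀ of the total.
Σ 10^(L/10) = 10^(81/10) + 10^(82/10) + 10^(61/10) + 10^(97/10) + 10^(101/10) = 1.789e+10.
L_total = 10·log₁₀(1.789e+10) = 102.53 dB.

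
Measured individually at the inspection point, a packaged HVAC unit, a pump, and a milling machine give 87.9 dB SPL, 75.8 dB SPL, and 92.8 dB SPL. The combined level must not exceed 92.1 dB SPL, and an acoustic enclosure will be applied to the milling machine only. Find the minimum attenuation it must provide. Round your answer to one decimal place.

2.9 dB

The untreated sources together contribute 10^(87.9/10) + 10^(75.8/10) = 6.546e+08, i.e. 88.16 dB SPL.
To meet 92.1 dB SPL overall, the treated milling machine may contribute at most 10^(92.1/10) − 6.546e+08 = 9.672e+08, i.e. 89.86 dB SPL.
Required insertion loss = 92.8 − 89.86 = 2.94 dB.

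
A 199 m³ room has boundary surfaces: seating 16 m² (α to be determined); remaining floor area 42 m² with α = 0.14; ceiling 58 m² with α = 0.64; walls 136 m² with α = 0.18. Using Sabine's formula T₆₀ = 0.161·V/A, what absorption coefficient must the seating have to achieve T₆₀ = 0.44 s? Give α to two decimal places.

A = 0.161·V/T₆₀ = 0.161·199/0.44 = 72.82 m² sabins.
Absorption from the other surfaces = 42·0.14 + 58·0.64 + 136·0.18 = 67.48 m², so the seating must supply 5.34 m² over 16 m².
α = 5.34/16 = 0.333.

0.33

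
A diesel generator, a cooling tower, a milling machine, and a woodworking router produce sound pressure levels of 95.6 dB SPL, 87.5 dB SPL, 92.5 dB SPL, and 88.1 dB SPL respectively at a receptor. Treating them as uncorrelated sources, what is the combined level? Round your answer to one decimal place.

Incoherent sources combine by intensity addition: L_total = 10·log₁₀(Σ 10^(L_i/10)).
Σ 10^(L/10) = 10^(95.6/10) + 10^(87.5/10) + 10^(92.5/10) + 10^(88.1/10) = 6.617e+09.
L_total = 10·log₁₀(6.617e+09) = 98.21 dB SPL.

98.2 dB SPL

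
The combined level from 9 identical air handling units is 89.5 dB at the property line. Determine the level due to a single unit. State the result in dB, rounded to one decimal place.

9 equal contributions raise the level by 10·log₁₀ 9 = 9.542 dB, so each unit alone gives 89.5 − 9.542.

80.0 dB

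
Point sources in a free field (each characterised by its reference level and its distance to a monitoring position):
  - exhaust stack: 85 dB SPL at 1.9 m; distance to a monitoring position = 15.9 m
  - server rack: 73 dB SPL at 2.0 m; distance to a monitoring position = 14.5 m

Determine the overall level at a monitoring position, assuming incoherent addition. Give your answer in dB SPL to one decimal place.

66.9 dB SPL

Apply inverse-square spreading to bring every level to the receiver, then sum 10^(L/10).
exhaust stack: 85 − 20·log₁₀(15.9/1.9) = 85 − 18.45 = 66.55 dB SPL.
server rack: 73 − 20·log₁₀(14.5/2.0) = 73 − 17.21 = 55.79 dB SPL.
Σ 10^(L/10) = 4.895e+06 → L_total = 10·log₁₀(4.895e+06) = 66.90 dB SPL.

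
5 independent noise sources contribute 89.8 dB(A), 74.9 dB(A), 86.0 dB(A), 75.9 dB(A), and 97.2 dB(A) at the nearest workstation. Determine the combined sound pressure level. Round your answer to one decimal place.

98.2 dB(A)

For uncorrelated sources the intensities add, so convert each level to linear form, sum, and take 10·log₁₀ of the total.
Σ 10^(L/10) = 10^(89.8/10) + 10^(74.9/10) + 10^(86.0/10) + 10^(75.9/10) + 10^(97.2/10) = 6.671e+09.
L_total = 10·log₁₀(6.671e+09) = 98.24 dB(A).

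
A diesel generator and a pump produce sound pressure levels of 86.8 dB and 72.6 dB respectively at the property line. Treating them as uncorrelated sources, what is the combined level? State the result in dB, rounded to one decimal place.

Incoherent sources combine by intensity addition: L_total = 10·log₁₀(Σ 10^(L_i/10)).
Σ 10^(L/10) = 10^(86.8/10) + 10^(72.6/10) = 4.968e+08.
L_total = 10·log₁₀(4.968e+08) = 86.96 dB.

87.0 dB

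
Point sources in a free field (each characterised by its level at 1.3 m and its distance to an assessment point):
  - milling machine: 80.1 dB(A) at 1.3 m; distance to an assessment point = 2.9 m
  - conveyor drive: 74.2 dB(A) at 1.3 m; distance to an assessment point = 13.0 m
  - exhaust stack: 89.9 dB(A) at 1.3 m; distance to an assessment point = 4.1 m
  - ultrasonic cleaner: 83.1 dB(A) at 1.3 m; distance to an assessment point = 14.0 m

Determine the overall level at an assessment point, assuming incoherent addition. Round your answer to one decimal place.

First find each source's level at the receiver (point-source: −20·log₁₀(r/r_ref)), then combine on an intensity basis.
milling machine: 80.1 − 20·log₁₀(2.9/1.3) = 80.1 − 6.97 = 73.13 dB(A).
conveyor drive: 74.2 − 20·log₁₀(13.0/1.3) = 74.2 − 20.00 = 54.20 dB(A).
exhaust stack: 89.9 − 20·log₁₀(4.1/1.3) = 89.9 − 9.98 = 79.92 dB(A).
ultrasonic cleaner: 83.1 − 20·log₁₀(14.0/1.3) = 83.1 − 20.64 = 62.46 dB(A).
Σ 10^(L/10) = 1.208e+08 → L_total = 10·log₁₀(1.208e+08) = 80.82 dB(A).

80.8 dB(A)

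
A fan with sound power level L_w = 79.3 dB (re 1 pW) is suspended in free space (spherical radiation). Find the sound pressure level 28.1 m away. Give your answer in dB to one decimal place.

39.3 dB

Free-field spherical radiation: L_p = L_w − 10·log₁₀(4π·r²), r = 28.1 m.
4π·r² = 9923 m², 10·log₁₀ of that is 39.966 dB.
L_p = 79.3 − 39.966 = 39.33 dB.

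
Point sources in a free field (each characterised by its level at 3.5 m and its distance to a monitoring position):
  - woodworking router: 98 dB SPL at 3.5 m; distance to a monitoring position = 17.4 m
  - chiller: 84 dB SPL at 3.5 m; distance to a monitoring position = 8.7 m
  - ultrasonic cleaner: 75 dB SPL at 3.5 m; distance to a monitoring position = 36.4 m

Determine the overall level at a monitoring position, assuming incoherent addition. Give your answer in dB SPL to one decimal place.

84.7 dB SPL

Apply inverse-square spreading to bring every level to the receiver, then sum 10^(L/10).
woodworking router: 98 − 20·log₁₀(17.4/3.5) = 98 − 13.93 = 84.07 dB SPL.
chiller: 84 − 20·log₁₀(8.7/3.5) = 84 − 7.91 = 76.09 dB SPL.
ultrasonic cleaner: 75 − 20·log₁₀(36.4/3.5) = 75 − 20.34 = 54.66 dB SPL.
Σ 10^(L/10) = 2.962e+08 → L_total = 10·log₁₀(2.962e+08) = 84.72 dB SPL.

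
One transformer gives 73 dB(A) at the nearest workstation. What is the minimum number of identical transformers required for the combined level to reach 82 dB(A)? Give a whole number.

N identical sources give L₁ + 10·log₁₀ N, so require 10·log₁₀ N ≥ 82 − 73 = 9.0 dB.
N ≥ 10^(9.0/10) = 7.943, so N = 8.

8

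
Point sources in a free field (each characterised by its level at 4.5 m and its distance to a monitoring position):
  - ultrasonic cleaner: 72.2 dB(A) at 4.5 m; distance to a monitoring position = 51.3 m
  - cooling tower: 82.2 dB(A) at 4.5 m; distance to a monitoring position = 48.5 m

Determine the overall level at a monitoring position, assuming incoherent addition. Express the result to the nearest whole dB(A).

62 dB(A)

First find each source's level at the receiver (point-source: −20·log₁₀(r/r_ref)), then combine on an intensity basis.
ultrasonic cleaner: 72.2 − 20·log₁₀(51.3/4.5) = 72.2 − 21.14 = 51.06 dB(A).
cooling tower: 82.2 − 20·log₁₀(48.5/4.5) = 82.2 − 20.65 = 61.55 dB(A).
Σ 10^(L/10) = 1.556e+06 → L_total = 10·log₁₀(1.556e+06) = 61.92 dB(A).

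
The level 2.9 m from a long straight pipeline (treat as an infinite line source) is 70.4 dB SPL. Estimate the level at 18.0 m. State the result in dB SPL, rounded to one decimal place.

62.5 dB SPL

For a line source, L₂ = L₁ − 10·log₁₀(r₂/r₁).
L₂ = 70.4 − 10·log₁₀(18.0/2.9) = 70.4 − 7.929 = 62.47 dB SPL.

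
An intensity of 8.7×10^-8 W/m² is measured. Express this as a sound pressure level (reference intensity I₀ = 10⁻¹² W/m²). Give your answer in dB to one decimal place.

49.4 dB

L = 10·log₁₀(I/I₀) = 10·log₁₀(8.7×10^-8/10⁻¹²) = 10·log₁₀(8.7×10^4).
L = 10·(0.9395 + 4) = 49.40 dB.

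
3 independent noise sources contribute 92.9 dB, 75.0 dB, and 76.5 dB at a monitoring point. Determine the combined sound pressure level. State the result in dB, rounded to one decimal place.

93.1 dB

For uncorrelated sources the intensities add, so convert each level to linear form, sum, and take 10·log₁₀ of the total.
Σ 10^(L/10) = 10^(92.9/10) + 10^(75.0/10) + 10^(76.5/10) = 2.026e+09.
L_total = 10·log₁₀(2.026e+09) = 93.07 dB.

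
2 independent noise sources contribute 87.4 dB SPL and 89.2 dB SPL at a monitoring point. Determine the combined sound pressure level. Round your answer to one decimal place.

91.4 dB SPL

For uncorrelated sources the intensities add, so convert each level to linear form, sum, and take 10·log₁₀ of the total.
Σ 10^(L/10) = 10^(87.4/10) + 10^(89.2/10) = 1.381e+09.
L_total = 10·log₁₀(1.381e+09) = 91.40 dB SPL.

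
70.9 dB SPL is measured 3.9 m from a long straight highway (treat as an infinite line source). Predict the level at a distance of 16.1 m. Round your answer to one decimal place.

Cylindrical spreading from a line source gives a 10·log₁₀(r₂/r₁) drop.
L₂ = 70.9 − 10·log₁₀(16.1/3.9) = 70.9 − 6.158 = 64.74 dB SPL.

64.7 dB SPL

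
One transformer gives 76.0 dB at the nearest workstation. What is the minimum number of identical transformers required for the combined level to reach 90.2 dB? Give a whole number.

N identical sources give L₁ + 10·log₁₀ N, so require 10·log₁₀ N ≥ 90.2 − 76.0 = 14.2 dB.
N ≥ 10^(14.2/10) = 26.303, so N = 27.

27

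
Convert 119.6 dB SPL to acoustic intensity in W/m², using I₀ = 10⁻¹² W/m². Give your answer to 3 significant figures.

0.912 W/m²

I = I₀·10^(L/10) = 10⁻¹² × 10^(119.6/10) = 10^(-0.040).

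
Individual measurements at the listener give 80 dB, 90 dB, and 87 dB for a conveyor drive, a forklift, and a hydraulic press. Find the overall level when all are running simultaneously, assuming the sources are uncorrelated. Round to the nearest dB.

For uncorrelated sources the intensities add, so convert each level to linear form, sum, and take 10·log₁₀ of the total.
Σ 10^(L/10) = 10^(80/10) + 10^(90/10) + 10^(87/10) = 1.601e+09.
L_total = 10·log₁₀(1.601e+09) = 92.04 dB.

92 dB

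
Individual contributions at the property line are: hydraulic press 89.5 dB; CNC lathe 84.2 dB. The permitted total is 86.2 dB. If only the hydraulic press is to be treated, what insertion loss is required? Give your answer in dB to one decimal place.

7.6 dB

Everything except the hydraulic press sums to 10^(84.2/10) = 2.630e+08 in linear terms, 84.20 dB.
The limit corresponds to 10^(86.2/10) = 4.169e+08; subtracting the fixed part leaves 1.538e+08 for the hydraulic press, i.e. 81.87 dB.
Required insertion loss = 89.5 − 81.87 = 7.63 dB.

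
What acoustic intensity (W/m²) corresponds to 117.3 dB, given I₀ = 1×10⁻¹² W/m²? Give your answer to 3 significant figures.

I = I₀·10^(L/10) = 10⁻¹² × 10^(117.3/10) = 10^(-0.270).

0.537 W/m²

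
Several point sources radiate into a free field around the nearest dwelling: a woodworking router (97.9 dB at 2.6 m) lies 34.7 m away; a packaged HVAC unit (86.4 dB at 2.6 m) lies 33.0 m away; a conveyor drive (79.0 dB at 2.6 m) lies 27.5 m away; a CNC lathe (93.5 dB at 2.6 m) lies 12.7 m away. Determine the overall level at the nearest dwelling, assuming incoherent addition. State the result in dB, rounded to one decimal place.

Apply inverse-square spreading to bring every level to the receiver, then sum 10^(L/10).
woodworking router: 97.9 − 20·log₁₀(34.7/2.6) = 97.9 − 22.51 = 75.39 dB.
packaged HVAC unit: 86.4 − 20·log₁₀(33.0/2.6) = 86.4 − 22.07 = 64.33 dB.
conveyor drive: 79.0 − 20·log₁₀(27.5/2.6) = 79.0 − 20.49 = 58.51 dB.
CNC lathe: 93.5 − 20·log₁₀(12.7/2.6) = 93.5 − 13.78 = 79.72 dB.
Σ 10^(L/10) = 1.319e+08 → L_total = 10·log₁₀(1.319e+08) = 81.20 dB.

81.2 dB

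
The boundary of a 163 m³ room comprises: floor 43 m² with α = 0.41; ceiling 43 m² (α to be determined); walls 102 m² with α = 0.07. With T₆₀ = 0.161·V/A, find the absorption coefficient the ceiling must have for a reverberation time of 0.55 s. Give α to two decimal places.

0.53

A = 0.161·V/T₆₀ = 0.161·163/0.55 = 47.71 m² sabins.
Absorption from the other surfaces = 43·0.41 + 102·0.07 = 24.77 m², so the ceiling must supply 22.94 m² over 43 m².
α = 22.94/43 = 0.534.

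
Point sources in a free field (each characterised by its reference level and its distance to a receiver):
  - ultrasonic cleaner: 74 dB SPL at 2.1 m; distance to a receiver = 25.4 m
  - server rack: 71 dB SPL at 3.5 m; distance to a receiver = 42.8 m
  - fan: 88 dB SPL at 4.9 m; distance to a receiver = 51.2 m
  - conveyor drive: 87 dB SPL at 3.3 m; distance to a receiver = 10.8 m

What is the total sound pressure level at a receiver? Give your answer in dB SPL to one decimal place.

First find each source's level at the receiver (point-source: −20·log₁₀(r/r_ref)), then combine on an intensity basis.
ultrasonic cleaner: 74 − 20·log₁₀(25.4/2.1) = 74 − 21.65 = 52.35 dB SPL.
server rack: 71 − 20·log₁₀(42.8/3.5) = 71 − 21.75 = 49.25 dB SPL.
fan: 88 − 20·log₁₀(51.2/4.9) = 88 − 20.38 = 67.62 dB SPL.
conveyor drive: 87 − 20·log₁₀(10.8/3.3) = 87 − 10.30 = 76.70 dB SPL.
Σ 10^(L/10) = 5.283e+07 → L_total = 10·log₁₀(5.283e+07) = 77.23 dB SPL.

77.2 dB SPL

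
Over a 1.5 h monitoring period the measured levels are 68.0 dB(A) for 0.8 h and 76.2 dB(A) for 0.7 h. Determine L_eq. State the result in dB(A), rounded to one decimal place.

Weight each interval's intensity by its duration and average over T = 1.5 h:
Σ tᵢ·10^(Lᵢ/10) = 0.8·10^(68.0/10) + 0.7·10^(76.2/10) = 3.423e+07.
L_eq = 10·log₁₀(3.423e+07/1.5) = 73.58 dB(A).

73.6 dB(A)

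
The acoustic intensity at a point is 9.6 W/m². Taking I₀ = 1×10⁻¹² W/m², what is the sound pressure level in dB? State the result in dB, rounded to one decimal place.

129.8 dB

L = 10·log₁₀(I/I₀) = 10·log₁₀(9.6/10⁻¹²) = 10·log₁₀(9.6×10^12).
L = 10·(0.9823 + 12) = 129.82 dB.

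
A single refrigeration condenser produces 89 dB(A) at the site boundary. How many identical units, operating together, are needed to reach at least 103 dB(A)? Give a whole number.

26

N identical sources give L₁ + 10·log₁₀ N, so require 10·log₁₀ N ≥ 103 − 89 = 14.0 dB.
N ≥ 10^(14.0/10) = 25.119, so N = 26.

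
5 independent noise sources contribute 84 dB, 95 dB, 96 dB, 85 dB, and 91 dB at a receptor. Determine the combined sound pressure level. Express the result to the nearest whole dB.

For uncorrelated sources the intensities add, so convert each level to linear form, sum, and take 10·log₁₀ of the total.
Σ 10^(L/10) = 10^(84/10) + 10^(95/10) + 10^(96/10) + 10^(85/10) + 10^(91/10) = 8.970e+09.
L_total = 10·log₁₀(8.970e+09) = 99.53 dB.

100 dB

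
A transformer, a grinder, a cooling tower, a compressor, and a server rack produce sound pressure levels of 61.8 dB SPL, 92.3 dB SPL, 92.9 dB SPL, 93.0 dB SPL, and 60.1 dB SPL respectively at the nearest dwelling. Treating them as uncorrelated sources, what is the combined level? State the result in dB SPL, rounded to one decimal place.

For uncorrelated sources the intensities add, so convert each level to linear form, sum, and take 10·log₁₀ of the total.
Σ 10^(L/10) = 10^(61.8/10) + 10^(92.3/10) + 10^(92.9/10) + 10^(93.0/10) + 10^(60.1/10) = 5.646e+09.
L_total = 10·log₁₀(5.646e+09) = 97.52 dB SPL.

97.5 dB SPL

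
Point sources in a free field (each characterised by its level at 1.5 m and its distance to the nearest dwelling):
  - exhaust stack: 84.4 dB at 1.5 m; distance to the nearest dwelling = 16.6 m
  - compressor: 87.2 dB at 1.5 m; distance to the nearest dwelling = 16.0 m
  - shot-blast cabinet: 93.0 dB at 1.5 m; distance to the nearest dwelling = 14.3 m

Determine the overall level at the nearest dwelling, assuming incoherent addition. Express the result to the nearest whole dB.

Propagate each source to the receiver with L = L_ref − 20·log₁₀(r/r_ref), then add intensities.
exhaust stack: 84.4 − 20·log₁₀(16.6/1.5) = 84.4 − 20.88 = 63.52 dB.
compressor: 87.2 − 20·log₁₀(16.0/1.5) = 87.2 − 20.56 = 66.64 dB.
shot-blast cabinet: 93.0 − 20·log₁₀(14.3/1.5) = 93.0 − 19.58 = 73.42 dB.
Σ 10^(L/10) = 2.882e+07 → L_total = 10·log₁₀(2.882e+07) = 74.60 dB.

75 dB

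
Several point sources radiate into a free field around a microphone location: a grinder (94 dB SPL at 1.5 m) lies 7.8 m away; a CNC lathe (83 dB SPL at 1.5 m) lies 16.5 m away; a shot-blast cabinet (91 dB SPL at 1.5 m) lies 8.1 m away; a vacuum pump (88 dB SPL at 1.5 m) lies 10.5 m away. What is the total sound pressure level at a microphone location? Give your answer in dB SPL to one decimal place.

First find each source's level at the receiver (point-source: −20·log₁₀(r/r_ref)), then combine on an intensity basis.
grinder: 94 − 20·log₁₀(7.8/1.5) = 94 − 14.32 = 79.68 dB SPL.
CNC lathe: 83 − 20·log₁₀(16.5/1.5) = 83 − 20.83 = 62.17 dB SPL.
shot-blast cabinet: 91 − 20·log₁₀(8.1/1.5) = 91 − 14.65 = 76.35 dB SPL.
vacuum pump: 88 − 20·log₁₀(10.5/1.5) = 88 − 16.90 = 71.10 dB SPL.
Σ 10^(L/10) = 1.506e+08 → L_total = 10·log₁₀(1.506e+08) = 81.78 dB SPL.

81.8 dB SPL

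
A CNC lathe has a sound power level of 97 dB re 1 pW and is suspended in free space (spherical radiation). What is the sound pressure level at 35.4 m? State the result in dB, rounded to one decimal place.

The power spreads over a sphere of area 4π·r², so L_p = L_w − 10·log₁₀(4π·r²).
4π·r² = 1.575e+04 m², 10·log₁₀ of that is 41.972 dB.
L_p = 97 − 41.972 = 55.03 dB.

55.0 dB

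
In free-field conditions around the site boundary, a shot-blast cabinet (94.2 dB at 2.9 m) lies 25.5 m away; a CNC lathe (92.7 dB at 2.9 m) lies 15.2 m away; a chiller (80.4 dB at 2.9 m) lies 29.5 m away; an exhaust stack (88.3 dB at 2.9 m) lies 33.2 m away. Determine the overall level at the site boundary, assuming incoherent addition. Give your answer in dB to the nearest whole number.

Apply inverse-square spreading to bring every level to the receiver, then sum 10^(L/10).
shot-blast cabinet: 94.2 − 20·log₁₀(25.5/2.9) = 94.2 − 18.88 = 75.32 dB.
CNC lathe: 92.7 − 20·log₁₀(15.2/2.9) = 92.7 − 14.39 = 78.31 dB.
chiller: 80.4 − 20·log₁₀(29.5/2.9) = 80.4 − 20.15 = 60.25 dB.
exhaust stack: 88.3 − 20·log₁₀(33.2/2.9) = 88.3 − 21.17 = 67.13 dB.
Σ 10^(L/10) = 1.080e+08 → L_total = 10·log₁₀(1.080e+08) = 80.33 dB.

80 dB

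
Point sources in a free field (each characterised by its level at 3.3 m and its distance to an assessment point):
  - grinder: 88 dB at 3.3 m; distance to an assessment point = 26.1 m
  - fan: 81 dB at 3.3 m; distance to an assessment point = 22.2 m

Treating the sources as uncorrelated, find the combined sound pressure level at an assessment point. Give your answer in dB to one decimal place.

First find each source's level at the receiver (point-source: −20·log₁₀(r/r_ref)), then combine on an intensity basis.
grinder: 88 − 20·log₁₀(26.1/3.3) = 88 − 17.96 = 70.04 dB.
fan: 81 − 20·log₁₀(22.2/3.3) = 81 − 16.56 = 64.44 dB.
Σ 10^(L/10) = 1.287e+07 → L_total = 10·log₁₀(1.287e+07) = 71.10 dB.

71.1 dB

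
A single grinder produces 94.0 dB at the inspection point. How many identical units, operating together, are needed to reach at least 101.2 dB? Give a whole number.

N identical sources give L₁ + 10·log₁₀ N, so require 10·log₁₀ N ≥ 101.2 − 94.0 = 7.2 dB.
N ≥ 10^(7.2/10) = 5.248, so N = 6.

6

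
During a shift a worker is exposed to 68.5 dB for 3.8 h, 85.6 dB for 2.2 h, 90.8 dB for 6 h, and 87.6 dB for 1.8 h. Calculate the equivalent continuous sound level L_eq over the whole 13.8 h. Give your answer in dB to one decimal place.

Weight each interval's intensity by its duration and average over T = 13.8 h:
Σ tᵢ·10^(Lᵢ/10) = 3.8·10^(68.5/10) + 2.2·10^(85.6/10) + 6·10^(90.8/10) + 1.8·10^(87.6/10) = 9.075e+09.
L_eq = 10·log₁₀(9.075e+09/13.8) = 88.18 dB.

88.2 dB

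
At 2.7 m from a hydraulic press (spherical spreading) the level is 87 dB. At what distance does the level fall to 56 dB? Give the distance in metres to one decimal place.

The 31.0 dB drop corresponds to a distance ratio of 10^(31.0/20) for a point source.
r₂ = 2.7·10^((87−56)/20) = 2.7·10^(31.0/20) = 95.80 m.

95.8 m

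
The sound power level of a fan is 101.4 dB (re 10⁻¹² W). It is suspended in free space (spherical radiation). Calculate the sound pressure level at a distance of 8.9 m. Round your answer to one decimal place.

Free-field spherical radiation: L_p = L_w − 10·log₁₀(4π·r²), r = 8.9 m.
4π·r² = 995.4 m², 10·log₁₀ of that is 29.980 dB.
L_p = 101.4 − 29.980 = 71.42 dB.

71.4 dB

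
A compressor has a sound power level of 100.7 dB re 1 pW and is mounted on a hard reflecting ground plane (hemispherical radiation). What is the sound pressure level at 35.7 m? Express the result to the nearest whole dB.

The power spreads over a hemisphere of area 2π·r², so L_p = L_w − 10·log₁₀(2π·r²).
2π·r² = 8008 m², 10·log₁₀ of that is 39.035 dB.
L_p = 100.7 − 39.035 = 61.66 dB.

62 dB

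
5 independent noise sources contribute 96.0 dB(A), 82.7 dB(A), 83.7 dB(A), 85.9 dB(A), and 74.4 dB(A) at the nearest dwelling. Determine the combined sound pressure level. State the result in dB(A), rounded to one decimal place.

Incoherent sources combine by intensity addition: L_total = 10·log₁₀(Σ 10^(L_i/10)).
Σ 10^(L/10) = 10^(96.0/10) + 10^(82.7/10) + 10^(83.7/10) + 10^(85.9/10) + 10^(74.4/10) = 4.818e+09.
L_total = 10·log₁₀(4.818e+09) = 96.83 dB(A).

96.8 dB(A)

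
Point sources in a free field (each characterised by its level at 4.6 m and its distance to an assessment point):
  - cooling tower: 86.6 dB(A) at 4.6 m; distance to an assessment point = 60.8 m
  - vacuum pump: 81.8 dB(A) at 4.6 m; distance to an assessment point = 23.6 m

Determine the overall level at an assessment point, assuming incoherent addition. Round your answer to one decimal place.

First find each source's level at the receiver (point-source: −20·log₁₀(r/r_ref)), then combine on an intensity basis.
cooling tower: 86.6 − 20·log₁₀(60.8/4.6) = 86.6 − 22.42 = 64.18 dB(A).
vacuum pump: 81.8 − 20·log₁₀(23.6/4.6) = 81.8 − 14.20 = 67.60 dB(A).
Σ 10^(L/10) = 8.367e+06 → L_total = 10·log₁₀(8.367e+06) = 69.23 dB(A).

69.2 dB(A)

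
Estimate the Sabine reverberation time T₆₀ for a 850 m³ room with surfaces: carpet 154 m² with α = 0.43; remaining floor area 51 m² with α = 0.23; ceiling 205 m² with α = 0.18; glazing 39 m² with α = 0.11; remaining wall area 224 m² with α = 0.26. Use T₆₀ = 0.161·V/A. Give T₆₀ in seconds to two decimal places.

Summing Sᵢαᵢ: 154·0.43 + 51·0.23 + 205·0.18 + 39·0.11 + 224·0.26 = 177.38 m².
T₆₀ = 0.161·V/A = 0.161·850/177.38 = 0.772 s.

0.77 s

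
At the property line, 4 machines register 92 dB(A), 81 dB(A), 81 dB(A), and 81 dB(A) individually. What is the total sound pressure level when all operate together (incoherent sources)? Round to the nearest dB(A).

Incoherent sources combine by intensity addition: L_total = 10·log₁₀(Σ 10^(L_i/10)).
Σ 10^(L/10) = 10^(92/10) + 10^(81/10) + 10^(81/10) + 10^(81/10) = 1.963e+09.
L_total = 10·log₁₀(1.963e+09) = 92.93 dB(A).

93 dB(A)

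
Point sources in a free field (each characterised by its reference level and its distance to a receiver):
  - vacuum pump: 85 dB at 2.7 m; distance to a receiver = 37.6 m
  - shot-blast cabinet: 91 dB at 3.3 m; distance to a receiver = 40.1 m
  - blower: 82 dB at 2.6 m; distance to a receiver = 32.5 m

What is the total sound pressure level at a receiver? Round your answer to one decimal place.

70.5 dB

First find each source's level at the receiver (point-source: −20·log₁₀(r/r_ref)), then combine on an intensity basis.
vacuum pump: 85 − 20·log₁₀(37.6/2.7) = 85 − 22.88 = 62.12 dB.
shot-blast cabinet: 91 − 20·log₁₀(40.1/3.3) = 91 − 21.69 = 69.31 dB.
blower: 82 − 20·log₁₀(32.5/2.6) = 82 − 21.94 = 60.06 dB.
Σ 10^(L/10) = 1.117e+07 → L_total = 10·log₁₀(1.117e+07) = 70.48 dB.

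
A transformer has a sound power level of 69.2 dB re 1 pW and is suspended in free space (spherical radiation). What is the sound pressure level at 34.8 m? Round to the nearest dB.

Free-field spherical radiation: L_p = L_w − 10·log₁₀(4π·r²), r = 34.8 m.
4π·r² = 1.522e+04 m², 10·log₁₀ of that is 41.824 dB.
L_p = 69.2 − 41.824 = 27.38 dB.

27 dB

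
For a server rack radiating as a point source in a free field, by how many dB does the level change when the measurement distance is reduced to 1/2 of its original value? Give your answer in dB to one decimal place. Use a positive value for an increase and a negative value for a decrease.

+6.0 dB

Point-source spreading: ΔL = −20·log₁₀(r₂/r₁).
ΔL = −20·log₁₀(0.5) = +6.02 dB.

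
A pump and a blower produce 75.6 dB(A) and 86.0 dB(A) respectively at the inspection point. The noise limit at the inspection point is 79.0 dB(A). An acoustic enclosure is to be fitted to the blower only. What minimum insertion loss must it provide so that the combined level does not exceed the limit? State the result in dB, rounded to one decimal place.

Everything except the blower sums to 10^(75.6/10) = 3.631e+07 in linear terms, 75.60 dB(A).
To meet 79.0 dB(A) overall, the treated blower may contribute at most 10^(79.0/10) − 3.631e+07 = 4.313e+07, i.e. 76.35 dB(A).
Required insertion loss = 86.0 − 76.35 = 9.65 dB.

9.7 dB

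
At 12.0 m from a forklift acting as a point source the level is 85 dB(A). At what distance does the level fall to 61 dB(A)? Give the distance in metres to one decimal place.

190.2 m

For a point source L₁ − L₂ = 20·log₁₀(r₂/r₁), so r₂ = r₁·10^((L₁−L₂)/20).
r₂ = 12.0·10^((85−61)/20) = 12.0·10^(24.0/20) = 190.19 m.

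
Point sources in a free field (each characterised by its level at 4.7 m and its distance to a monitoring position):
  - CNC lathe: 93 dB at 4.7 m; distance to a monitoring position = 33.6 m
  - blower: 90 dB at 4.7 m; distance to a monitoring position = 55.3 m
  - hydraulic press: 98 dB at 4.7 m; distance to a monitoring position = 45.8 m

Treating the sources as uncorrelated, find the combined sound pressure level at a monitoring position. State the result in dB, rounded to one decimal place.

80.5 dB

Apply inverse-square spreading to bring every level to the receiver, then sum 10^(L/10).
CNC lathe: 93 − 20·log₁₀(33.6/4.7) = 93 − 17.08 = 75.92 dB.
blower: 90 − 20·log₁₀(55.3/4.7) = 90 − 21.41 = 68.59 dB.
hydraulic press: 98 − 20·log₁₀(45.8/4.7) = 98 − 19.78 = 78.22 dB.
Σ 10^(L/10) = 1.127e+08 → L_total = 10·log₁₀(1.127e+08) = 80.52 dB.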